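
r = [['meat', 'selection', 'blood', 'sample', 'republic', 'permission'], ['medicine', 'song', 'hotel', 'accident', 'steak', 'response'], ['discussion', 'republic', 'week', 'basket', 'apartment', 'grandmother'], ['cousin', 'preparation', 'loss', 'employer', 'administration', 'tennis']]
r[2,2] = 'week'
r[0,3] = 'sample'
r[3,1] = 'preparation'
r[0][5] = 'permission'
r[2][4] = 'apartment'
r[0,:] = ['meat', 'selection', 'blood', 'sample', 'republic', 'permission']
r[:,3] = ['sample', 'accident', 'basket', 'employer']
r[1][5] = 'response'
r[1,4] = 'steak'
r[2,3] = 'basket'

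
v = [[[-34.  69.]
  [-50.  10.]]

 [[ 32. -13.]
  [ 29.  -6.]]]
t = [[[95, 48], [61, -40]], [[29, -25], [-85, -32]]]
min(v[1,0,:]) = -13.0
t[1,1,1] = -32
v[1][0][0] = 32.0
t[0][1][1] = -40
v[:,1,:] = [[-50.0, 10.0], [29.0, -6.0]]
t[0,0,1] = 48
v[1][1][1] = -6.0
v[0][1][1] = 10.0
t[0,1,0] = 61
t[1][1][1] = -32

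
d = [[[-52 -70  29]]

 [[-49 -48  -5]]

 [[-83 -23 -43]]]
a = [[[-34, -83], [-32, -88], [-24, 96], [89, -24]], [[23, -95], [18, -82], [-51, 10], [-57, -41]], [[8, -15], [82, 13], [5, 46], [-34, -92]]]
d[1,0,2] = -5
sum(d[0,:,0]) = -52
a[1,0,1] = -95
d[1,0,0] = -49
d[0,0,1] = -70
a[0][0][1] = -83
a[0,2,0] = -24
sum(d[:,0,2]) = -19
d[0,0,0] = -52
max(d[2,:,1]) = -23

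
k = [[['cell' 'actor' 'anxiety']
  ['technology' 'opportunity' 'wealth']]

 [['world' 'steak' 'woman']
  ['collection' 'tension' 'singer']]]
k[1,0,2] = 'woman'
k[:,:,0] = [['cell', 'technology'], ['world', 'collection']]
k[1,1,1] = 'tension'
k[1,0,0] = 'world'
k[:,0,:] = [['cell', 'actor', 'anxiety'], ['world', 'steak', 'woman']]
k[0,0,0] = 'cell'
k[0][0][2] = 'anxiety'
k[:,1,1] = ['opportunity', 'tension']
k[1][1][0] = 'collection'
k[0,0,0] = 'cell'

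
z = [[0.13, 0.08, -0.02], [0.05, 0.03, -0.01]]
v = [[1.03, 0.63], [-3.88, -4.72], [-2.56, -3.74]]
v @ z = [[0.17, 0.1, -0.03],[-0.74, -0.45, 0.12],[-0.52, -0.32, 0.09]]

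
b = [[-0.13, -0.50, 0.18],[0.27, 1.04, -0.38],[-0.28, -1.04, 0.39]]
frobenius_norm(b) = 1.71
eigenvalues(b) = [1.29, -0.0, 0.01]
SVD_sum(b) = [[-0.13, -0.50, 0.18], [0.27, 1.04, -0.38], [-0.28, -1.04, 0.39]] + [[0.0, -0.0, -0.0], [-0.0, 0.00, 0.00], [-0.0, 0.0, 0.01]] + [[-0.00, -0.00, -0.00], [-0.0, -0.0, -0.0], [-0.0, -0.0, -0.0]]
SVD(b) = [[-0.32, 0.42, -0.85], [0.67, -0.53, -0.52], [-0.67, -0.73, -0.11]] @ diag([1.705928917366243, 0.010175564401888222, 0.0017282311010168752]) @ [[0.24, 0.91, -0.34], [0.6, -0.41, -0.68], [0.76, 0.04, 0.65]]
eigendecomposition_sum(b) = [[-0.13, -0.50, 0.18], [0.27, 1.04, -0.38], [-0.27, -1.04, 0.38]] + [[-0.00, -0.0, -0.0], [-0.00, -0.0, -0.00], [-0.00, -0.0, -0.00]] + [[0.00, -0.0, -0.00], [-0.00, 0.0, 0.0], [-0.0, 0.0, 0.01]]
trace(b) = 1.30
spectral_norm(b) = 1.71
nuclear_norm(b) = 1.72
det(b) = -0.00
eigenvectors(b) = [[-0.32, 0.78, -0.41], [0.67, 0.03, 0.41], [-0.67, 0.63, 0.82]]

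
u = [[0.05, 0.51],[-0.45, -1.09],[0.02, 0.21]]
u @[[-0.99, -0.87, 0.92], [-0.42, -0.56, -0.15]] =[[-0.26, -0.33, -0.03], [0.9, 1.0, -0.25], [-0.11, -0.14, -0.01]]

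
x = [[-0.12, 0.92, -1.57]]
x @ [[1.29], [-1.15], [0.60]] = [[-2.15]]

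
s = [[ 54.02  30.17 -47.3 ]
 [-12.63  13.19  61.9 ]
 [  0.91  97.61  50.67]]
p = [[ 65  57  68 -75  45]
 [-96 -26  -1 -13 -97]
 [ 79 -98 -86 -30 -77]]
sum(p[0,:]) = 160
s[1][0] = -12.63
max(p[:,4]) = 45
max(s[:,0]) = 54.02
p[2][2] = -86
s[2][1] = 97.61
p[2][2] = -86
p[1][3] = -13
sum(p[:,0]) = 48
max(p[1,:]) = -1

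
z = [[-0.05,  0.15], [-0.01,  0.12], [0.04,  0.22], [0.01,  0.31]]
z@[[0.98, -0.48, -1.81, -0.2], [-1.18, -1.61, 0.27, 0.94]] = [[-0.23, -0.22, 0.13, 0.15], [-0.15, -0.19, 0.05, 0.11], [-0.22, -0.37, -0.01, 0.2], [-0.36, -0.5, 0.07, 0.29]]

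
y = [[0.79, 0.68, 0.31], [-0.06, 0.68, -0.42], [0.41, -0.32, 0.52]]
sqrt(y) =[[(0.8+0.01j), 0.55-0.02j, (0.39-0.02j)],[(0.04-0.01j), (0.72+0.01j), -0.36+0.02j],[0.33-0.01j, (-0.41+0.03j), 0.50+0.03j]]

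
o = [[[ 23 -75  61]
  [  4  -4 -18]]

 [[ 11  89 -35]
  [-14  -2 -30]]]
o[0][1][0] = 4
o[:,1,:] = [[4, -4, -18], [-14, -2, -30]]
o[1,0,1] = 89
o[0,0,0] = 23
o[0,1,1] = -4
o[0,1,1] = -4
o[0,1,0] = 4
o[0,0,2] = 61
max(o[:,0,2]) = 61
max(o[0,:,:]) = 61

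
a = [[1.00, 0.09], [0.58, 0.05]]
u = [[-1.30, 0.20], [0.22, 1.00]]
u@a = [[-1.18, -0.11], [0.8, 0.07]]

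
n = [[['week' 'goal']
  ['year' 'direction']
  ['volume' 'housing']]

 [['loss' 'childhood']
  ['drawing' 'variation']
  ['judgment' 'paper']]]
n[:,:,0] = [['week', 'year', 'volume'], ['loss', 'drawing', 'judgment']]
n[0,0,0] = 'week'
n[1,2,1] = 'paper'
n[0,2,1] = 'housing'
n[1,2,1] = 'paper'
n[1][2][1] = 'paper'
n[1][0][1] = 'childhood'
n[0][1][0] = 'year'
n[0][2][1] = 'housing'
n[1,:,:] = [['loss', 'childhood'], ['drawing', 'variation'], ['judgment', 'paper']]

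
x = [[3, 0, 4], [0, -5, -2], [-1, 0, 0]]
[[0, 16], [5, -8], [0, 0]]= x @ [[0, 0], [-1, 0], [0, 4]]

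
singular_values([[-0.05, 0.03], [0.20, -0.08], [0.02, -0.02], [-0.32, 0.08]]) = [0.4, 0.03]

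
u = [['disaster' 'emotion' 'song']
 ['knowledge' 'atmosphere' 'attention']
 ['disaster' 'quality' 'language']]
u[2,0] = 'disaster'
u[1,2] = 'attention'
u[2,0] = 'disaster'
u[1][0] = 'knowledge'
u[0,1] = 'emotion'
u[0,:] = ['disaster', 'emotion', 'song']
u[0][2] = 'song'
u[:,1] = ['emotion', 'atmosphere', 'quality']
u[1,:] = ['knowledge', 'atmosphere', 'attention']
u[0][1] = 'emotion'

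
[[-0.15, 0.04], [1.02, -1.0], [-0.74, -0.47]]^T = [[-0.15, 1.02, -0.74], [0.04, -1.00, -0.47]]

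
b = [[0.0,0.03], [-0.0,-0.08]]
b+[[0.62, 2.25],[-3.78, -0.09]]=[[0.62,2.28], [-3.78,-0.17]]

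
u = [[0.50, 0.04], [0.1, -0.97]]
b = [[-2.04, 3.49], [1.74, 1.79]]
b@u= [[-0.67, -3.47], [1.05, -1.67]]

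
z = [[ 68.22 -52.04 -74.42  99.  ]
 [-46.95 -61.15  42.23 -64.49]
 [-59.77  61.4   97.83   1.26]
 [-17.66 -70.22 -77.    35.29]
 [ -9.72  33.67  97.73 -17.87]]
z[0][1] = -52.04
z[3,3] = 35.29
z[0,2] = -74.42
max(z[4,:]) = 97.73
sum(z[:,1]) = -88.33999999999999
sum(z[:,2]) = 86.36999999999999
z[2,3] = 1.26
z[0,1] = -52.04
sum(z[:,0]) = -65.88000000000001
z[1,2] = 42.23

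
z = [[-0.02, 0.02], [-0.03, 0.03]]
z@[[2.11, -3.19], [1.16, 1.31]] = [[-0.02, 0.09],[-0.03, 0.13]]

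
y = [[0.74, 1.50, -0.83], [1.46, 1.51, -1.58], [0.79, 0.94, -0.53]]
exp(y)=[[3.68, 4.04, -3.32], [3.46, 5.34, -4.29], [2.3, 3.0, -1.44]]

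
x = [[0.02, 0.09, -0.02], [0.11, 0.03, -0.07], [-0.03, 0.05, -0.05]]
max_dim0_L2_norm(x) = 0.12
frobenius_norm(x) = 0.18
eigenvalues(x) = [(0.12+0j), (-0.06+0.04j), (-0.06-0.04j)]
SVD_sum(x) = [[0.05, 0.04, -0.04], [0.08, 0.07, -0.07], [0.02, 0.02, -0.02]] + [[-0.04, 0.04, -0.0],[0.03, -0.03, 0.00],[-0.04, 0.04, -0.01]] + [[0.01, 0.01, 0.02], [-0.00, -0.00, -0.01], [-0.01, -0.01, -0.03]]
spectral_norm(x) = 0.15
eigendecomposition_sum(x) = [[0.07+0.00j,(0.05+0j),(-0.03-0j)], [(0.07+0j),0.06+0.00j,(-0.03-0j)], [0.01+0.00j,(0.01+0j),(-0-0j)]] + [[-0.02-0.01j, 0.02+0.00j, 0.02j], [(0.02-0.01j), (-0.01+0.01j), (-0.02-0.01j)], [-0.02-0.04j, (0.02+0.03j), -0.02+0.03j]] + [[(-0.02+0.01j), 0.02-0.00j, 0.00-0.02j],[(0.02+0.01j), -0.01-0.01j, (-0.02+0.01j)],[(-0.02+0.04j), (0.02-0.03j), (-0.02-0.03j)]]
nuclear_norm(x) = 0.29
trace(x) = 0.00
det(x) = 0.00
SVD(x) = [[-0.49,0.56,-0.67], [-0.84,-0.51,0.18], [-0.24,0.65,0.72]] @ diag([0.14852073443981365, 0.09388668842417713, 0.042742030581148296]) @ [[-0.64, -0.55, 0.54], [-0.69, 0.72, -0.08], [-0.34, -0.43, -0.84]]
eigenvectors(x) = [[-0.66+0.00j, -0.31+0.33j, -0.31-0.33j], [(-0.74+0j), -0.04-0.42j, -0.04+0.42j], [(-0.1+0j), -0.78+0.00j, -0.78-0.00j]]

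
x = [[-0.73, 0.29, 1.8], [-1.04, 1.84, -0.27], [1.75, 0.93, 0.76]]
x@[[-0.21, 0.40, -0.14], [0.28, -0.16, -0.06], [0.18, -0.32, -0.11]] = [[0.56, -0.91, -0.11], [0.68, -0.62, 0.06], [0.03, 0.31, -0.38]]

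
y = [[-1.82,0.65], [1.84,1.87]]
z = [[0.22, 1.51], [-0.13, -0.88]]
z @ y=[[2.38, 2.97], [-1.38, -1.73]]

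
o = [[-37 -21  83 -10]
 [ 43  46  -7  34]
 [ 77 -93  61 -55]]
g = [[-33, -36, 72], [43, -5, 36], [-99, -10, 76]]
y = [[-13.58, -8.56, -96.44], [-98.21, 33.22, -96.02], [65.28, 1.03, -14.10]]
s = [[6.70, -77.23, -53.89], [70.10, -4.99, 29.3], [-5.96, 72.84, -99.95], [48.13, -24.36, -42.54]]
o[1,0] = 43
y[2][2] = -14.1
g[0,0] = -33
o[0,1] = -21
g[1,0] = 43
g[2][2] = 76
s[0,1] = -77.23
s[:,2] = [-53.89, 29.3, -99.95, -42.54]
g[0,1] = -36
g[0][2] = 72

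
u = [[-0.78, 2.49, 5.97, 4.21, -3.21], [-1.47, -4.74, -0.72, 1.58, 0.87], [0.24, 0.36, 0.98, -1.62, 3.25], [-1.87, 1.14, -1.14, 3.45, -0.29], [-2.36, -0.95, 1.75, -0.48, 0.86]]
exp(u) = [[-5.49,-1.32,-10.7,6.35,0.25], [-0.23,0.83,-6.92,6.46,-6.04], [6.07,-6.85,39.79,-52.37,32.57], [-6.81,4.50,-44.78,45.73,-31.92], [6.26,-4.53,27.82,-38.29,20.17]]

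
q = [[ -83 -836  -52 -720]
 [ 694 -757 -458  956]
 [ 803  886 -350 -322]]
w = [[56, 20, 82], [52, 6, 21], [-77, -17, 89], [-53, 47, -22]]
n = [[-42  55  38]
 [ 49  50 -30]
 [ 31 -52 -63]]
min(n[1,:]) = -30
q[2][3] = -322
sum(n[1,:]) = 69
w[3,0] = -53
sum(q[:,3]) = -86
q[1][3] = 956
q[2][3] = -322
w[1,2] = 21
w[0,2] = 82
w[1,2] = 21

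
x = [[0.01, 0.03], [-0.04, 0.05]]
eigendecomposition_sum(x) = [[0.00+0.02j, 0.01-0.02j], [-0.02+0.02j, (0.02+0j)]] + [[-0.02j, 0.01+0.02j], [-0.02-0.02j, (0.02-0j)]]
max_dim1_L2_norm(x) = 0.06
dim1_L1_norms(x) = [0.04, 0.09]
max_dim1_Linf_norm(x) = 0.05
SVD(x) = [[0.30, 0.95], [0.95, -0.3]] @ diag([0.06671325041455275, 0.025482194158376135]) @ [[-0.53,0.85], [0.85,0.53]]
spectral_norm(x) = 0.07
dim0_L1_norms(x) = [0.05, 0.08]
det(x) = 0.00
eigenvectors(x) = [[(-0.38+0.53j),(-0.38-0.53j)], [(-0.76+0j),-0.76-0.00j]]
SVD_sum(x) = [[-0.01, 0.02], [-0.03, 0.05]] + [[0.02,0.01], [-0.01,-0.00]]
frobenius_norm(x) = 0.07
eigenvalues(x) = [(0.03+0.03j), (0.03-0.03j)]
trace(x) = 0.06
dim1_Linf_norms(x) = [0.03, 0.05]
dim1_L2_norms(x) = [0.03, 0.06]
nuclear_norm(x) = 0.09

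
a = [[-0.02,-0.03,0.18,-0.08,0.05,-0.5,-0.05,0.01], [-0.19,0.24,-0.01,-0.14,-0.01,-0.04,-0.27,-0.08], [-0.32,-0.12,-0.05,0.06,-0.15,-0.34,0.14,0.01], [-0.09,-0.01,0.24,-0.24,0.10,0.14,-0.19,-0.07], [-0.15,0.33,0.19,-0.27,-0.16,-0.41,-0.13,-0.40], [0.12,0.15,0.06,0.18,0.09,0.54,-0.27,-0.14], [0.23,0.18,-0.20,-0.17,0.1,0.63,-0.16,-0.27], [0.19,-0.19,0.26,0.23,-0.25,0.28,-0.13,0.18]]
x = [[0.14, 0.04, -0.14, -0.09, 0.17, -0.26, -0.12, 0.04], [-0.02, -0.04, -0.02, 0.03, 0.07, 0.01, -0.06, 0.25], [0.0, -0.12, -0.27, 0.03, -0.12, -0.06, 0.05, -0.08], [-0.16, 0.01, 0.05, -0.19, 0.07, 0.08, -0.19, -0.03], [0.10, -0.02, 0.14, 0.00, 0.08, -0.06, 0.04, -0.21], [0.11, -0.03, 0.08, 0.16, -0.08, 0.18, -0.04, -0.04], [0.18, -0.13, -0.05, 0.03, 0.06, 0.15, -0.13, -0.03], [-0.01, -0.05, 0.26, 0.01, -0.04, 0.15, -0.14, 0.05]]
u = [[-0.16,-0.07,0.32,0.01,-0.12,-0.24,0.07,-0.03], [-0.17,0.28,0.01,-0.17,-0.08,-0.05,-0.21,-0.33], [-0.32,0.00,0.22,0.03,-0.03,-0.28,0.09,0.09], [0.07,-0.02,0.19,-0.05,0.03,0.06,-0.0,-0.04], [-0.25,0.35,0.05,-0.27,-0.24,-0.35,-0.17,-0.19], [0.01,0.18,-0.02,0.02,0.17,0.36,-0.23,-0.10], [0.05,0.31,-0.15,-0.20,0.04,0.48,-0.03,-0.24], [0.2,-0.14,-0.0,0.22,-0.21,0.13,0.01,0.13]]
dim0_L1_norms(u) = [1.23, 1.35, 0.96, 0.97, 0.92, 1.95, 0.81, 1.15]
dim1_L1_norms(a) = [0.92, 0.98, 1.19, 1.08, 2.04, 1.55, 1.94, 1.71]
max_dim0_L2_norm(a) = 1.15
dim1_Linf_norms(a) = [0.5, 0.27, 0.34, 0.24, 0.41, 0.54, 0.63, 0.28]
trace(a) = 0.33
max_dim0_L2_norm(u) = 0.8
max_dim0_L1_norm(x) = 1.01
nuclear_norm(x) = 2.24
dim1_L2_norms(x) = [0.4, 0.27, 0.34, 0.34, 0.29, 0.29, 0.31, 0.34]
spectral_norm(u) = 0.98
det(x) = 0.00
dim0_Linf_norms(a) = [0.32, 0.33, 0.26, 0.27, 0.25, 0.63, 0.27, 0.4]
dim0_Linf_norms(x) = [0.18, 0.13, 0.27, 0.19, 0.17, 0.26, 0.19, 0.25]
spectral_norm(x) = 0.54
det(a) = -0.00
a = x + u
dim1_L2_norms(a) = [0.54, 0.44, 0.53, 0.44, 0.78, 0.68, 0.81, 0.62]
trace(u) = 0.51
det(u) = 0.00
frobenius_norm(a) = 1.76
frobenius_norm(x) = 0.92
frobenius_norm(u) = 1.48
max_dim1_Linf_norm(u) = 0.48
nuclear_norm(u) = 3.20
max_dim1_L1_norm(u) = 1.87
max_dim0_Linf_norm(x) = 0.27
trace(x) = -0.18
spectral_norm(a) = 1.26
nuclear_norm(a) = 3.97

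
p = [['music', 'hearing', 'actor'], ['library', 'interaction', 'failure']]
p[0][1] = 'hearing'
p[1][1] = 'interaction'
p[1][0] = 'library'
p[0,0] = 'music'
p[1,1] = 'interaction'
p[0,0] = 'music'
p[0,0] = 'music'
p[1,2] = 'failure'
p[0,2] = 'actor'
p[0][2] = 'actor'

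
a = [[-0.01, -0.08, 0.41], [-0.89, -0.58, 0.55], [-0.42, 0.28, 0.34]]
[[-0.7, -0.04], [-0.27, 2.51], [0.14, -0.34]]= a@ [[-1.16, -1.5],[0.72, -2.66],[-1.60, -0.66]]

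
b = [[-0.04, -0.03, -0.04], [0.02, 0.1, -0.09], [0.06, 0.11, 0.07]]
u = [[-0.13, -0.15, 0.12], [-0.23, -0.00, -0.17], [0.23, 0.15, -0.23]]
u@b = [[0.01,0.0,0.03], [-0.00,-0.01,-0.0], [-0.02,-0.02,-0.04]]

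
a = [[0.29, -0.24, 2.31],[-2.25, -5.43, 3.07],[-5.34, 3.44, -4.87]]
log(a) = [[(1.74-0.11j), (0.69+0.47j), (0.87-0.37j)],[(-2.38-0.49j), (1.95+2.09j), (-0.96-1.65j)],[-2.92+0.34j, -0.39-1.47j, 0.62+1.16j]]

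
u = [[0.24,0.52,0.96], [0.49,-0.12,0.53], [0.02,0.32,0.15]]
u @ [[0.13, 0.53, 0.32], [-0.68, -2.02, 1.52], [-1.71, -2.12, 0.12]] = [[-1.96, -2.96, 0.98], [-0.76, -0.62, 0.04], [-0.47, -0.95, 0.51]]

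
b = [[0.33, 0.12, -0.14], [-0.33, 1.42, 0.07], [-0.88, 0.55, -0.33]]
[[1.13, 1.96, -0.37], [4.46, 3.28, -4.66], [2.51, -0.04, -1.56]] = b @ [[0.65, 3.33, -0.12], [3.47, 3.25, -3.29], [-3.55, -3.33, -0.43]]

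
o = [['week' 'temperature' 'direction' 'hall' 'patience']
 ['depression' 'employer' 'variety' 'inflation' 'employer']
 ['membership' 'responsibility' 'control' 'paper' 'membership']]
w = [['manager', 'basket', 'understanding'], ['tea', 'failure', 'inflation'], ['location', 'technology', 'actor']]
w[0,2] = 'understanding'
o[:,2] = ['direction', 'variety', 'control']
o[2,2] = 'control'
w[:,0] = ['manager', 'tea', 'location']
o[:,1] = ['temperature', 'employer', 'responsibility']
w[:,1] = ['basket', 'failure', 'technology']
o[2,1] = 'responsibility'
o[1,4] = 'employer'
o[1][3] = 'inflation'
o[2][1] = 'responsibility'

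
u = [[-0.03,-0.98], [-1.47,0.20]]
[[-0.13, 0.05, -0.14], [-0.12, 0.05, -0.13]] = u@[[0.1, -0.04, 0.11],[0.13, -0.05, 0.14]]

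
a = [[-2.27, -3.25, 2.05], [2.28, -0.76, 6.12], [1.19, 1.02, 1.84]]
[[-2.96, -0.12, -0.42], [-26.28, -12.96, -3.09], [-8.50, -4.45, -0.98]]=a@[[-2.42, -1.59, -0.26], [0.5, 0.20, 0.06], [-3.33, -1.5, -0.40]]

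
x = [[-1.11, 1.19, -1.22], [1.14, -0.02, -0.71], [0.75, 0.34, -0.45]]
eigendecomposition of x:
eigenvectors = [[-0.73+0.00j, -0.33-0.19j, -0.33+0.19j], [(0.62+0j), (-0.7+0j), -0.70-0.00j], [0.28+0.00j, (-0.47+0.37j), -0.47-0.37j]]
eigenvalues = [(-1.67+0j), (0.04+0.69j), (0.04-0.69j)]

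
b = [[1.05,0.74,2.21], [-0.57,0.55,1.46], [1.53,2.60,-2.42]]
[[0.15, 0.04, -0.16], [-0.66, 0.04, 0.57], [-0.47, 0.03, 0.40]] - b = [[-0.9, -0.7, -2.37], [-0.09, -0.51, -0.89], [-2.00, -2.57, 2.82]]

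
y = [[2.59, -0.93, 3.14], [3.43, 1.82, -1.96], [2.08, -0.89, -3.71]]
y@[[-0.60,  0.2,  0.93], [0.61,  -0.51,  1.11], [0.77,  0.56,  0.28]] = [[0.30, 2.75, 2.26],  [-2.46, -1.34, 4.66],  [-4.65, -1.21, -0.09]]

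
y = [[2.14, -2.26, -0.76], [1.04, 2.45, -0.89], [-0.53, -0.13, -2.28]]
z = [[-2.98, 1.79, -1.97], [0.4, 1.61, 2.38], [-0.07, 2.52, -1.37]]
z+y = [[-0.84, -0.47, -2.73], [1.44, 4.06, 1.49], [-0.6, 2.39, -3.65]]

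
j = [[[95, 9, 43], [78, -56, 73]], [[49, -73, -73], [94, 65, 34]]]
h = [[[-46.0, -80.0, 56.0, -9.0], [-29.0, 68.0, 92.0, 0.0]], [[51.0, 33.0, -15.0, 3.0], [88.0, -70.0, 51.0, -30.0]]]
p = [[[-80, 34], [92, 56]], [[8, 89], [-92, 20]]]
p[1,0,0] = 8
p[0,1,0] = 92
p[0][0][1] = 34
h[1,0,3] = 3.0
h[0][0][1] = -80.0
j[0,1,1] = -56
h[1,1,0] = 88.0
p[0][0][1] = 34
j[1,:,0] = [49, 94]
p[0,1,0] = 92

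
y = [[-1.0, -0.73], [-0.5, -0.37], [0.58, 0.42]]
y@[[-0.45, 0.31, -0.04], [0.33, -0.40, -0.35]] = [[0.21, -0.02, 0.30], [0.1, -0.01, 0.15], [-0.12, 0.01, -0.17]]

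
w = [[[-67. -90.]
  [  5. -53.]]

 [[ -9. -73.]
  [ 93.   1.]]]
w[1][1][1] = 1.0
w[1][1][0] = 93.0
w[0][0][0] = -67.0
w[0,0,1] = -90.0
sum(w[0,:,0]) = -62.0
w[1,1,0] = 93.0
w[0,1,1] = -53.0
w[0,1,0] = 5.0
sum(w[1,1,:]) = 94.0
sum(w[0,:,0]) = -62.0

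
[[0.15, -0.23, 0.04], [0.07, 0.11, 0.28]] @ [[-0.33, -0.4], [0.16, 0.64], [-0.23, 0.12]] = [[-0.1, -0.20], [-0.07, 0.08]]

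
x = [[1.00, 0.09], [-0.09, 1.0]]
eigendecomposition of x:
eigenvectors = [[0.71+0.00j, 0.71-0.00j], [0.71j, 0.00-0.71j]]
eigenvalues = [(1+0.09j), (1-0.09j)]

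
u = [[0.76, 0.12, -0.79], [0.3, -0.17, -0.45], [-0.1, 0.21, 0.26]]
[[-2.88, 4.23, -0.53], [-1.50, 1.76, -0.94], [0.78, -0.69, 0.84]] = u@[[-1.43, 1.99, -0.34], [0.2, 1.63, 2.86], [2.3, -3.19, 0.78]]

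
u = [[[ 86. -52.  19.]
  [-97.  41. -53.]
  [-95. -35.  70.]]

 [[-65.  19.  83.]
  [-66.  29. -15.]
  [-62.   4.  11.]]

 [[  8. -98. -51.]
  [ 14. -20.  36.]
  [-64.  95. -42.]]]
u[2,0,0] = 8.0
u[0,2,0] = -95.0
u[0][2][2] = 70.0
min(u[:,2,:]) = -95.0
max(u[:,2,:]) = 95.0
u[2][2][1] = 95.0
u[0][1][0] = -97.0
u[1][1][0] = -66.0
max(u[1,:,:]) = 83.0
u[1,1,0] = -66.0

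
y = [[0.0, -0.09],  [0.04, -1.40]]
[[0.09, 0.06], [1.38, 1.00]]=y @ [[-0.08, -0.25], [-0.99, -0.72]]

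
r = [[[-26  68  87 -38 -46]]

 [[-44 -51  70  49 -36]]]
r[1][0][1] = -51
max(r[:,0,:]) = 87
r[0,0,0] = -26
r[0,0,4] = -46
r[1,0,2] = 70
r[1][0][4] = -36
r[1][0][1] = -51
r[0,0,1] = 68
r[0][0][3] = -38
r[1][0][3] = 49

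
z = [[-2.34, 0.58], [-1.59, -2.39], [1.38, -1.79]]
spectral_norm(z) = 3.15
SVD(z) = [[-0.75, 0.16],[-0.47, -0.81],[0.46, -0.57]] @ diag([3.147893742504768, 3.0416220978121733]) @ [[1.0, -0.04],[0.04, 1.00]]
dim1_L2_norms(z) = [2.41, 2.87, 2.26]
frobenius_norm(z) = 4.38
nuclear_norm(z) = 6.19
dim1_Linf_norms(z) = [2.34, 2.39, 1.79]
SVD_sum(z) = [[-2.36, 0.1], [-1.49, 0.06], [1.45, -0.06]] + [[0.02, 0.48], [-0.1, -2.45], [-0.07, -1.73]]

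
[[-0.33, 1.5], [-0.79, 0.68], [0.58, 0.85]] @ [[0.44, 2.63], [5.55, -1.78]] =[[8.18, -3.54], [3.43, -3.29], [4.97, 0.01]]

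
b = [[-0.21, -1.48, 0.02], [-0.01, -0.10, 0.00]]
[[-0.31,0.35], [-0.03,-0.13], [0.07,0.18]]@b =[[0.06, 0.42, -0.01], [0.01, 0.06, -0.00], [-0.02, -0.12, 0.0]]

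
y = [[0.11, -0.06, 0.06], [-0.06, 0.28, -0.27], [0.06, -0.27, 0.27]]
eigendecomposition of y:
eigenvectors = [[0.18, -0.98, -0.01], [-0.70, -0.14, 0.70], [0.69, 0.12, 0.71]]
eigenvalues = [0.56, 0.09, 0.0]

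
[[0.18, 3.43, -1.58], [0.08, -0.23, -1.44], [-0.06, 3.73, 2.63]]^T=[[0.18, 0.08, -0.06], [3.43, -0.23, 3.73], [-1.58, -1.44, 2.63]]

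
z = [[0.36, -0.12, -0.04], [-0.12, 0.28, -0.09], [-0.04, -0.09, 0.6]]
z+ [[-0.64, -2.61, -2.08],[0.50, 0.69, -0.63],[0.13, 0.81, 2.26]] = [[-0.28, -2.73, -2.12], [0.38, 0.97, -0.72], [0.09, 0.72, 2.86]]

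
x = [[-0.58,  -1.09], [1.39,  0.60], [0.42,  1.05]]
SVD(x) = [[-0.56, -0.41], [0.66, -0.75], [0.5, 0.52]] @ diag([2.111331616339439, 0.7986105470412292]) @ [[0.69,  0.73], [-0.73,  0.69]]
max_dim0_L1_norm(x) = 2.74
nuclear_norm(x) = 2.91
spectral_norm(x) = 2.11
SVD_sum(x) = [[-0.82, -0.86], [0.96, 1.01], [0.72, 0.76]] + [[0.24, -0.23], [0.43, -0.41], [-0.3, 0.29]]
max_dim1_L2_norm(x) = 1.51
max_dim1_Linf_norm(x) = 1.39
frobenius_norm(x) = 2.26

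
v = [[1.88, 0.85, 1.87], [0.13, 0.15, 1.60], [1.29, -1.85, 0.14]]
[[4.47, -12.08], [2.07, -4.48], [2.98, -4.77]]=v@[[1.4, -3.85], [-0.54, -0.29], [1.23, -2.46]]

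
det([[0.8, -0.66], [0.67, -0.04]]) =0.410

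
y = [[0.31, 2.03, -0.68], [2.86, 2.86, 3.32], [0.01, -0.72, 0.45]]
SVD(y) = [[-0.19, 0.9, 0.39], [-0.98, -0.18, -0.05], [0.03, -0.39, 0.92]] @ diag([5.314487370761643, 2.130310388022639, 0.0012793349122742815]) @ [[-0.54, -0.60, -0.59],[-0.12, 0.74, -0.66],[0.83, -0.29, -0.47]]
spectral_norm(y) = 5.31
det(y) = 0.01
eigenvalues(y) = [3.9, -0.27, -0.01]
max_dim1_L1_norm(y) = 9.04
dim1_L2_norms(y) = [2.16, 5.23, 0.85]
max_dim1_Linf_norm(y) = 3.32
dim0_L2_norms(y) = [2.88, 3.58, 3.42]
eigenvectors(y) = [[-0.51, -0.85, -0.83], [-0.84, 0.37, 0.29], [0.17, 0.38, 0.47]]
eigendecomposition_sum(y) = [[1.43, 1.79, 1.44], [2.37, 2.96, 2.38], [-0.49, -0.61, -0.49]] + [[-1.17, 0.24, -2.24], [0.51, -0.11, 0.98], [0.53, -0.11, 1.01]] + [[0.05, -0.01, 0.12], [-0.02, 0.00, -0.04], [-0.03, 0.0, -0.07]]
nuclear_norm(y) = 7.45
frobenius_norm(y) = 5.73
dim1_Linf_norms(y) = [2.03, 3.32, 0.72]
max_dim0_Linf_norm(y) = 3.32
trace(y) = 3.62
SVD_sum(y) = [[0.54, 0.6, 0.58], [2.81, 3.15, 3.06], [-0.09, -0.10, -0.1]] + [[-0.23, 1.43, -1.26],[0.05, -0.29, 0.26],[0.10, -0.62, 0.55]] + [[0.00, -0.0, -0.00], [-0.0, 0.00, 0.00], [0.00, -0.0, -0.00]]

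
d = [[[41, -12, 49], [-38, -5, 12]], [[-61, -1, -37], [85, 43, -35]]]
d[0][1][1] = -5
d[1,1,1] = 43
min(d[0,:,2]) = 12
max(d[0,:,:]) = 49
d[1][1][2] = -35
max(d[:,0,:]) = 49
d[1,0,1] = -1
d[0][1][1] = -5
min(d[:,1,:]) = -38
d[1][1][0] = 85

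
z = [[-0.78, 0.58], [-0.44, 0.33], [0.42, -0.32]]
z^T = [[-0.78, -0.44, 0.42],[0.58, 0.33, -0.32]]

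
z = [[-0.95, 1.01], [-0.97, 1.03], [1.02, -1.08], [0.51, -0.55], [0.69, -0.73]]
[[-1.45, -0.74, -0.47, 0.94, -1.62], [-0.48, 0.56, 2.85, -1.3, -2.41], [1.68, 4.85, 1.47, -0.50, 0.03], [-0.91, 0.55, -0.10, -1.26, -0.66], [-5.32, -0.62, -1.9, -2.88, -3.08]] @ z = [[0.98, -1.05],[0.49, -0.51],[-5.04, 5.36],[-0.87, 0.93],[0.12, -0.13]]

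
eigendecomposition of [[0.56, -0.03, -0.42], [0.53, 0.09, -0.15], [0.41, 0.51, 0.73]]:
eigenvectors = [[(-0.14+0.52j),(-0.14-0.52j),(0.28+0j)], [(0.06+0.4j),0.06-0.40j,-0.86+0.00j], [0.74+0.00j,(0.74-0j),0.44+0.00j]]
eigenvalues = [(0.69+0.56j), (0.69-0.56j), (-0.01+0j)]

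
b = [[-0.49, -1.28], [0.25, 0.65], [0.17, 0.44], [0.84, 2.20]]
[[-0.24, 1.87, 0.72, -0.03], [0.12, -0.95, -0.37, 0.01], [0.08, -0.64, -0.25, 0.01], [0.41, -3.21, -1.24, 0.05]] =b@ [[0.67, -0.92, -0.17, -0.44], [-0.07, -1.11, -0.5, 0.19]]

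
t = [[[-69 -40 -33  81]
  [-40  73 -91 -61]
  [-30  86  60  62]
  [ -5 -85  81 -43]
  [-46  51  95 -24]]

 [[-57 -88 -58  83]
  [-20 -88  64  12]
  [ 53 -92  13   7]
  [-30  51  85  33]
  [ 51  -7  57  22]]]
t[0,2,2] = 60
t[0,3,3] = -43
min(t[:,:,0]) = -69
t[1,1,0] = -20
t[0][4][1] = 51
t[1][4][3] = 22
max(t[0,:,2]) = 95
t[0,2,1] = 86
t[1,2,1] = -92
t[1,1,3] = 12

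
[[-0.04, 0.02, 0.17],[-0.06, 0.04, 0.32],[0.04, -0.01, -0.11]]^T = [[-0.04, -0.06, 0.04], [0.02, 0.04, -0.01], [0.17, 0.32, -0.11]]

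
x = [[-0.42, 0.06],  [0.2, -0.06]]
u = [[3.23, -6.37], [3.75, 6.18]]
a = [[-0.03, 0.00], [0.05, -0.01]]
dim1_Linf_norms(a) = [0.03, 0.05]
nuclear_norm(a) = 0.06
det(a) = 0.00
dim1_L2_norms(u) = [7.14, 7.23]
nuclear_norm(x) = 0.50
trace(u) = 9.41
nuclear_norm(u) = 13.82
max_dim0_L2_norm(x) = 0.47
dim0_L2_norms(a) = [0.06, 0.01]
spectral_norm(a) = 0.06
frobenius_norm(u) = 10.16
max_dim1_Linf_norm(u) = 6.37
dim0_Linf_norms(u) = [3.75, 6.37]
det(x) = 0.01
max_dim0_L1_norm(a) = 0.08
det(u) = 43.85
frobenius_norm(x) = 0.47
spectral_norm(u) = 8.88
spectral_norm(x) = 0.47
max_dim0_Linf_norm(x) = 0.42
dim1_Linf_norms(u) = [6.37, 6.18]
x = u @ a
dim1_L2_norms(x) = [0.42, 0.21]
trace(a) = -0.04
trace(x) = -0.48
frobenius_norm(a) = 0.06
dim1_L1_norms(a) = [0.03, 0.06]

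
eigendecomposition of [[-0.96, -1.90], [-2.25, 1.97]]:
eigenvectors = [[-0.87, 0.43], [-0.49, -0.90]]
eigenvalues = [-2.03, 3.04]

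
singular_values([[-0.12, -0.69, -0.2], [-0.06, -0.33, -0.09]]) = [0.81, 0.01]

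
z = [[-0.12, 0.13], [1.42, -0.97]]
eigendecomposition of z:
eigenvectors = [[0.59, -0.13], [0.81, 0.99]]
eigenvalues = [0.06, -1.15]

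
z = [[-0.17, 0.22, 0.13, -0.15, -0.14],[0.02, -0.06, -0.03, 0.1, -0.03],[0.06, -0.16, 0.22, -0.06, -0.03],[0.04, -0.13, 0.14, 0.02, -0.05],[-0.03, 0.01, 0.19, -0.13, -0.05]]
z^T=[[-0.17, 0.02, 0.06, 0.04, -0.03], [0.22, -0.06, -0.16, -0.13, 0.01], [0.13, -0.03, 0.22, 0.14, 0.19], [-0.15, 0.1, -0.06, 0.02, -0.13], [-0.14, -0.03, -0.03, -0.05, -0.05]]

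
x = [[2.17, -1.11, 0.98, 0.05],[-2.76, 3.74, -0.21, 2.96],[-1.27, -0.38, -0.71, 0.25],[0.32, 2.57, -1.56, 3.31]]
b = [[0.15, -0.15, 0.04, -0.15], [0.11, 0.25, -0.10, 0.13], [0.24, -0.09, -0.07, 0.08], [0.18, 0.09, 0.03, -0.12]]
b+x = [[2.32, -1.26, 1.02, -0.10], [-2.65, 3.99, -0.31, 3.09], [-1.03, -0.47, -0.78, 0.33], [0.5, 2.66, -1.53, 3.19]]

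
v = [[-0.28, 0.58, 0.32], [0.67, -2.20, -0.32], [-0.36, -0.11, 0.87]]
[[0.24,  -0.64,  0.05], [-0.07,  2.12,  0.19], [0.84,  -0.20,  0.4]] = v @[[-0.05, 0.14, -0.88],  [-0.12, -0.88, -0.36],  [0.93, -0.28, 0.05]]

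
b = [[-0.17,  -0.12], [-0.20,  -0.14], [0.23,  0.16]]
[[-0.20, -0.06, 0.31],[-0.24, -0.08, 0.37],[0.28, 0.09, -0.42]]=b @ [[3.7, 1.59, -1.39],[-3.60, -1.72, -0.64]]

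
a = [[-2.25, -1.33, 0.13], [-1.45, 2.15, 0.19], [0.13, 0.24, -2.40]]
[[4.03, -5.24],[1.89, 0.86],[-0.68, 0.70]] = a@[[-1.64,1.49], [-0.24,1.41], [0.17,-0.07]]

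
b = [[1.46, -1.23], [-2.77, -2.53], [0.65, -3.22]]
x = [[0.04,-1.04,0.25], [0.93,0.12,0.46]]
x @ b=[[3.10, 1.78],[1.32, -2.93]]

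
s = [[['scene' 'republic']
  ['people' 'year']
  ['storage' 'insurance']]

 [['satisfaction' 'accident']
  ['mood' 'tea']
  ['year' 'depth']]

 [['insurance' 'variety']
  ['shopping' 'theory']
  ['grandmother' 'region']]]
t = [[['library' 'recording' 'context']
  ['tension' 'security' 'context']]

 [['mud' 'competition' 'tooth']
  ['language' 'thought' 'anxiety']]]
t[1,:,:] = [['mud', 'competition', 'tooth'], ['language', 'thought', 'anxiety']]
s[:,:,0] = [['scene', 'people', 'storage'], ['satisfaction', 'mood', 'year'], ['insurance', 'shopping', 'grandmother']]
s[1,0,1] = 'accident'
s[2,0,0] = 'insurance'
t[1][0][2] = 'tooth'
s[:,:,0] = [['scene', 'people', 'storage'], ['satisfaction', 'mood', 'year'], ['insurance', 'shopping', 'grandmother']]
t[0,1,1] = 'security'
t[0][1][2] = 'context'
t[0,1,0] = 'tension'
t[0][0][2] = 'context'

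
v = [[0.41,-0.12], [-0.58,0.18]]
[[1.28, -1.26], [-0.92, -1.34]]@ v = [[1.26, -0.38], [0.4, -0.13]]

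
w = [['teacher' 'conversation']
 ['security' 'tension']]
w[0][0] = 'teacher'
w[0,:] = ['teacher', 'conversation']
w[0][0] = 'teacher'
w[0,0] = 'teacher'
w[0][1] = 'conversation'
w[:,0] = ['teacher', 'security']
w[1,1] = 'tension'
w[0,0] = 'teacher'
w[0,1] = 'conversation'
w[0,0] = 'teacher'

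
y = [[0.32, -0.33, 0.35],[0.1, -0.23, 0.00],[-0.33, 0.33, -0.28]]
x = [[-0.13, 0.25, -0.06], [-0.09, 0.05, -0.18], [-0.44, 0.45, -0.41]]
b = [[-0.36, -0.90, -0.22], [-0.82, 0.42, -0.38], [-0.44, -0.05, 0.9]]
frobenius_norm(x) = 0.83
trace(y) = -0.19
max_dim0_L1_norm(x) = 0.75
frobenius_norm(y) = 0.83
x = b @ y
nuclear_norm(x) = 1.00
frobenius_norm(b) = 1.73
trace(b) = 0.96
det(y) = -0.00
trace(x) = -0.49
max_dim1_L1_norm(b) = 1.62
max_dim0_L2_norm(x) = 0.52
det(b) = -0.99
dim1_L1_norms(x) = [0.44, 0.32, 1.3]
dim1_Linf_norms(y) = [0.35, 0.23, 0.33]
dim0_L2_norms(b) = [1.0, 0.99, 1.0]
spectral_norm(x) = 0.82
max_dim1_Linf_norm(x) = 0.45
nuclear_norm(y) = 1.00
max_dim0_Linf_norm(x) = 0.45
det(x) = 0.00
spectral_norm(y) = 0.82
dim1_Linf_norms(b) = [0.9, 0.82, 0.9]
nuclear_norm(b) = 2.99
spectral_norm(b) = 1.00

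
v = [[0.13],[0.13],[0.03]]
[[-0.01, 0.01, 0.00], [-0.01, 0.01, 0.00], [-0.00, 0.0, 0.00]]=v@[[-0.06, 0.10, 0.0]]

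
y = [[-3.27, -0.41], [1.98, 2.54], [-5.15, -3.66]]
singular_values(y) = [7.61, 1.8]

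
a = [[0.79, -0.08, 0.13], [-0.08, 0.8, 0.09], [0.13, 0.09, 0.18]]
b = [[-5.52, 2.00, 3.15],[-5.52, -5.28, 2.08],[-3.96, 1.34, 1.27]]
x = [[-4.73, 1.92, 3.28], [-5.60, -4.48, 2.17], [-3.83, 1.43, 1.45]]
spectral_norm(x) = 9.30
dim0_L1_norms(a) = [1.0, 0.97, 0.4]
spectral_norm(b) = 9.72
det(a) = 0.09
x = a + b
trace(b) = -9.53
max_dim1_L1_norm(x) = 12.25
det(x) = -37.51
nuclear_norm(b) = 16.02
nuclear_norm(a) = 1.77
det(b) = -39.22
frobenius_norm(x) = 10.57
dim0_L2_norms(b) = [8.75, 5.8, 3.98]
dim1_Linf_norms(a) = [0.79, 0.8, 0.18]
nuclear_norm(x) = 15.08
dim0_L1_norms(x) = [14.16, 7.83, 6.9]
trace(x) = -7.76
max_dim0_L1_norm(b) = 15.0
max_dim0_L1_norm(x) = 14.16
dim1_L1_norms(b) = [10.67, 12.88, 6.57]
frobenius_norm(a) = 1.17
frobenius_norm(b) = 11.23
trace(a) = 1.77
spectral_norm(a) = 0.88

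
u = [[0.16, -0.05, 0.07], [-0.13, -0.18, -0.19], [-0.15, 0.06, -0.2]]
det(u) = 0.005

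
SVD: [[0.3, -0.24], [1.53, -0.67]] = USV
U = [[-0.22, -0.98],[-0.98, 0.22]]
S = [1.71, 0.1]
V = [[-0.91, 0.41],[0.41, 0.91]]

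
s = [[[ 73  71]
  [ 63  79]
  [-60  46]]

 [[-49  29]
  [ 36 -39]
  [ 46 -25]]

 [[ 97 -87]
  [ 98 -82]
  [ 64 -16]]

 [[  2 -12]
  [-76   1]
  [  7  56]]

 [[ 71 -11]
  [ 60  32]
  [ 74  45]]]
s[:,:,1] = [[71, 79, 46], [29, -39, -25], [-87, -82, -16], [-12, 1, 56], [-11, 32, 45]]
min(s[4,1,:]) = 32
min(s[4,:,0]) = 60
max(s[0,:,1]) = 79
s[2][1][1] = -82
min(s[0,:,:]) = -60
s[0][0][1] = 71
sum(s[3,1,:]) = -75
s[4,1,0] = 60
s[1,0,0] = -49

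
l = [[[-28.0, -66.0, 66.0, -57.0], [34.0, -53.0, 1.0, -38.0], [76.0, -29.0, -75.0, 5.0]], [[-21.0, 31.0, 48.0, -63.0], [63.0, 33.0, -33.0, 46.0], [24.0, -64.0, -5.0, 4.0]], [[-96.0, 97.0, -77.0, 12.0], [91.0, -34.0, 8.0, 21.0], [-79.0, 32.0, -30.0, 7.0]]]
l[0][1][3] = -38.0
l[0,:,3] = [-57.0, -38.0, 5.0]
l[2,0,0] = -96.0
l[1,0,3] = -63.0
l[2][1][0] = 91.0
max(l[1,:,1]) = 33.0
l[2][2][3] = 7.0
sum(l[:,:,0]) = 64.0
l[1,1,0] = 63.0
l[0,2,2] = -75.0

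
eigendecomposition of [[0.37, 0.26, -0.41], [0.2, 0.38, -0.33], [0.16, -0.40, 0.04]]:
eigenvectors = [[-0.57, -0.74, -0.74], [-0.34, -0.21, -0.65], [-0.75, -0.63, 0.21]]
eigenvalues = [-0.02, 0.09, 0.71]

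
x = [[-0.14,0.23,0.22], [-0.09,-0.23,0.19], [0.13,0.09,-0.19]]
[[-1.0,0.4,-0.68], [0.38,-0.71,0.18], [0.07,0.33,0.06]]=x@ [[1.37, -1.29, -0.25], [-2.80, 2.36, -1.79], [-0.76, -1.49, -1.36]]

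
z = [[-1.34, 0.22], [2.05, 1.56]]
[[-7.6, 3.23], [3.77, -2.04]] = z@ [[4.99, -2.16],[-4.14, 1.53]]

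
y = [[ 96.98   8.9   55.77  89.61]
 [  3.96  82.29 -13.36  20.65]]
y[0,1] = 8.9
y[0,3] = 89.61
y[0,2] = 55.77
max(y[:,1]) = 82.29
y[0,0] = 96.98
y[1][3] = 20.65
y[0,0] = 96.98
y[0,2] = 55.77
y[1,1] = 82.29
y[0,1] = 8.9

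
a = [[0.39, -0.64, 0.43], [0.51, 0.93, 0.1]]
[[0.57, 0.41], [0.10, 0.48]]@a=[[0.43,0.02,0.29],[0.28,0.38,0.09]]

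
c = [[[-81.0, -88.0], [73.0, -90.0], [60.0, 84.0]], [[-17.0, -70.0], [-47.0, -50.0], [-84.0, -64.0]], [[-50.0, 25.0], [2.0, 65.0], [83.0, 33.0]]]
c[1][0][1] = -70.0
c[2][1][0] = 2.0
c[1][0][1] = -70.0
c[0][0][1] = -88.0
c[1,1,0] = -47.0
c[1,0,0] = -17.0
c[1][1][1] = -50.0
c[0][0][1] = -88.0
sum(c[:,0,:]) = -281.0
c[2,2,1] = 33.0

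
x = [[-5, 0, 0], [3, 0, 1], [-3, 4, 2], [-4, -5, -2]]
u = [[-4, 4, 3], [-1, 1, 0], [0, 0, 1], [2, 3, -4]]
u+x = [[-9, 4, 3], [2, 1, 1], [-3, 4, 3], [-2, -2, -6]]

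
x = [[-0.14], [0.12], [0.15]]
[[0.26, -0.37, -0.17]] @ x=[[-0.11]]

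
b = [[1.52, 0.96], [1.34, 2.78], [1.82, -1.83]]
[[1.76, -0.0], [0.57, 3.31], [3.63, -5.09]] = b @ [[1.48, -1.08], [-0.51, 1.71]]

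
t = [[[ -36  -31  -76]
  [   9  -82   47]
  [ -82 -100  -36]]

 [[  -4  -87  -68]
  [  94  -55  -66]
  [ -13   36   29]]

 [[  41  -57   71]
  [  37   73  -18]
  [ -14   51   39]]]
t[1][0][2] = -68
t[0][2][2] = -36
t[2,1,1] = 73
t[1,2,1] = 36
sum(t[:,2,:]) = -90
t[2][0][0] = 41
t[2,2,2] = 39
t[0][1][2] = 47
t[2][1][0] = 37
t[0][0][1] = -31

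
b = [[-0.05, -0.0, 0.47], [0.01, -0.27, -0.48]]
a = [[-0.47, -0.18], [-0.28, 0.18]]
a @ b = [[0.02, 0.05, -0.13],[0.02, -0.05, -0.22]]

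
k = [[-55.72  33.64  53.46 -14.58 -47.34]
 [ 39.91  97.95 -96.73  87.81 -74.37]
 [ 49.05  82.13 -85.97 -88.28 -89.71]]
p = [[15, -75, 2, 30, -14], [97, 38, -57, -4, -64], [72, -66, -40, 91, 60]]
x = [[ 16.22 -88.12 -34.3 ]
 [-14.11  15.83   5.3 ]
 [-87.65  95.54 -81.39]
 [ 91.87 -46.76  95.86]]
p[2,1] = -66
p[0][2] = 2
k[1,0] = 39.91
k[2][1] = 82.13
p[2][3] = 91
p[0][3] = 30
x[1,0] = -14.11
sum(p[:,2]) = -95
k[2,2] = -85.97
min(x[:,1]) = -88.12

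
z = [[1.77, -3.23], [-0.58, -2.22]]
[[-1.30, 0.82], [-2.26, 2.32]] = z @ [[0.76, -0.98], [0.82, -0.79]]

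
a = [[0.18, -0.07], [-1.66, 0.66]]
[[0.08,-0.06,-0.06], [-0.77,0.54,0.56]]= a@[[0.56, -0.14, -0.21], [0.24, 0.47, 0.32]]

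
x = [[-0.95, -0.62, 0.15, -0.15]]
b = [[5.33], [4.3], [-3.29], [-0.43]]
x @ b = [[-8.16]]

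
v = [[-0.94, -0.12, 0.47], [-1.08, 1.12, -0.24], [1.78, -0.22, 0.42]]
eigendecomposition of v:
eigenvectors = [[0.71,0.13,0.16], [0.24,-0.89,0.68], [-0.66,0.44,0.71]]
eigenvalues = [-1.42, 1.4, 0.61]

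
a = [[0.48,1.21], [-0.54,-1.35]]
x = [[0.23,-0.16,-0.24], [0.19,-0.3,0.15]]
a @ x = [[0.34, -0.44, 0.07], [-0.38, 0.49, -0.07]]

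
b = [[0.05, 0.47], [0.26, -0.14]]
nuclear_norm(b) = 0.75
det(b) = -0.13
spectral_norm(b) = 0.49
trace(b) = -0.09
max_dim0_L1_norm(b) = 0.61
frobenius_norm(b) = 0.56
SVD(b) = [[-0.95,0.32], [0.32,0.95]] @ diag([0.4913970399008808, 0.2629238467249636]) @ [[0.08, -1.0], [1.00, 0.08]]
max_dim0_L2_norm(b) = 0.49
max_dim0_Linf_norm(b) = 0.47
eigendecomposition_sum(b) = [[0.20, 0.21], [0.11, 0.12]] + [[-0.15,0.26], [0.15,-0.26]]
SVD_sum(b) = [[-0.03,0.46], [0.01,-0.16]] + [[0.08, 0.01], [0.25, 0.02]]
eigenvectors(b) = [[0.87, -0.72], [0.49, 0.7]]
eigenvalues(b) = [0.32, -0.41]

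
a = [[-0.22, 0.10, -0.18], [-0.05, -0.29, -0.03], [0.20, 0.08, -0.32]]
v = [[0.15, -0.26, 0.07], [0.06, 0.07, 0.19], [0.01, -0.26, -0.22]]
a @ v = [[-0.03,0.11,0.04],  [-0.03,0.0,-0.05],  [0.03,0.04,0.10]]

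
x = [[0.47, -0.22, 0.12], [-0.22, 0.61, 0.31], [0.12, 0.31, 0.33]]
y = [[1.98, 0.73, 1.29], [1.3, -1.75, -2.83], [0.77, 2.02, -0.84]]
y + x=[[2.45, 0.51, 1.41], [1.08, -1.14, -2.52], [0.89, 2.33, -0.51]]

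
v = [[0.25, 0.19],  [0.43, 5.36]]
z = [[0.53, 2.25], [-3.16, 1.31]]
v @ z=[[-0.47, 0.81], [-16.71, 7.99]]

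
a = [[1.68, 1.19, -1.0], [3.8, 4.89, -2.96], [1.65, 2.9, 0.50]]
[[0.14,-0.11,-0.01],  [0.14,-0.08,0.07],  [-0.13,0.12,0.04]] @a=[[-0.20, -0.40, 0.18], [0.05, -0.02, 0.13], [0.3, 0.55, -0.21]]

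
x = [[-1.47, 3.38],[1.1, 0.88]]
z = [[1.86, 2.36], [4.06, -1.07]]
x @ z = [[10.99, -7.09],[5.62, 1.65]]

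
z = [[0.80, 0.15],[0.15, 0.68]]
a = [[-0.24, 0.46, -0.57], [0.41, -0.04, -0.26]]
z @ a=[[-0.13, 0.36, -0.49], [0.24, 0.04, -0.26]]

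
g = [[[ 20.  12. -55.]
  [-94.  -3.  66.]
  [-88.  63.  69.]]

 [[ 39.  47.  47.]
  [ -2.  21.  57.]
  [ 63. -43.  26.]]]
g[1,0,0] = 39.0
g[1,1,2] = 57.0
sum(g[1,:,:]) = 255.0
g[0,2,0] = -88.0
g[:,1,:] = [[-94.0, -3.0, 66.0], [-2.0, 21.0, 57.0]]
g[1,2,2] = 26.0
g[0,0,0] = 20.0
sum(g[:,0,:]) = 110.0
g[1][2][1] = -43.0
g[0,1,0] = -94.0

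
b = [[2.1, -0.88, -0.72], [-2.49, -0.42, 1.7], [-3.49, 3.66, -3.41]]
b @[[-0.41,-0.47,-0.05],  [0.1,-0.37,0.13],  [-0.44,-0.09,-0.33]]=[[-0.63, -0.60, 0.02], [0.23, 1.17, -0.49], [3.30, 0.59, 1.78]]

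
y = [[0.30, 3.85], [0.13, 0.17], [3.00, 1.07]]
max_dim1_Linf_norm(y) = 3.85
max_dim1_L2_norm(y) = 3.86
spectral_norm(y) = 4.26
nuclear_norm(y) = 6.90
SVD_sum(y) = [[1.57, 3.23], [0.09, 0.19], [0.99, 2.05]] + [[-1.27, 0.62], [0.04, -0.02], [2.01, -0.98]]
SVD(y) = [[0.84, -0.54], [0.05, 0.02], [0.53, 0.84]] @ diag([4.2578712262356015, 2.640782577342356]) @ [[0.44, 0.90], [0.90, -0.44]]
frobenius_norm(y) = 5.01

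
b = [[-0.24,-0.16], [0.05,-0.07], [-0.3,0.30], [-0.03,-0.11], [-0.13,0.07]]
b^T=[[-0.24, 0.05, -0.30, -0.03, -0.13], [-0.16, -0.07, 0.3, -0.11, 0.07]]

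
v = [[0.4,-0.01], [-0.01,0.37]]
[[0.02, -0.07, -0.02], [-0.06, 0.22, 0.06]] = v @ [[0.04, -0.15, -0.04], [-0.15, 0.59, 0.15]]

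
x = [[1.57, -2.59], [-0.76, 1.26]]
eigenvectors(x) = [[0.9, 0.86],[-0.44, 0.52]]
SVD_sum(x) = [[1.57, -2.59], [-0.76, 1.26]] + [[0.00, 0.0], [0.0, 0.0]]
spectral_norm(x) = 3.37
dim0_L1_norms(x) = [2.33, 3.85]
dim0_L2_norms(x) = [1.74, 2.88]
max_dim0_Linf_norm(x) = 2.59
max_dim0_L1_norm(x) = 3.85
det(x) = 0.01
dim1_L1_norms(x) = [4.16, 2.02]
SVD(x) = [[-0.90, 0.44], [0.44, 0.9]] @ diag([3.367223118463247, 0.00291041004864337]) @ [[-0.52, 0.86], [0.86, 0.52]]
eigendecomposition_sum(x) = [[1.57, -2.59], [-0.76, 1.26]] + [[0.00, 0.00], [0.00, 0.0]]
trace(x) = 2.83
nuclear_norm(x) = 3.37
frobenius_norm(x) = 3.37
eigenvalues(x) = [2.83, 0.0]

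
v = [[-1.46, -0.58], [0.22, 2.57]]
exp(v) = [[0.14,  -1.82], [0.69,  12.76]]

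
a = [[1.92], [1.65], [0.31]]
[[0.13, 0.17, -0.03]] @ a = [[0.52]]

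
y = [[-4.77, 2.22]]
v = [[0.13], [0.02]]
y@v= [[-0.58]]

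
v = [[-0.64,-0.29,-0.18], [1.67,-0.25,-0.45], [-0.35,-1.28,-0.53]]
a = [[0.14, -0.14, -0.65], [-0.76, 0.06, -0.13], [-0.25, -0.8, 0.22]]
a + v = [[-0.50,-0.43,-0.83], [0.91,-0.19,-0.58], [-0.60,-2.08,-0.31]]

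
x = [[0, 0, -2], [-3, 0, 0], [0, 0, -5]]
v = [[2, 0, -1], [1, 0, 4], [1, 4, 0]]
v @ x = [[0, 0, 1], [0, 0, -22], [-12, 0, -2]]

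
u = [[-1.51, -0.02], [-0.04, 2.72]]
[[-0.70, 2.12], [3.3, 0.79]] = u@[[0.45,-1.41], [1.22,0.27]]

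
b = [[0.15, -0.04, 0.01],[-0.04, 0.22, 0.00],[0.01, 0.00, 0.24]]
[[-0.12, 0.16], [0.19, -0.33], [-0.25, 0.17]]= b@[[-0.54, 0.66], [0.75, -1.39], [-1.0, 0.69]]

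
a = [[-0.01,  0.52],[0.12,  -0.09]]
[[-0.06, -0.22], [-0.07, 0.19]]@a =[[-0.03,-0.01], [0.02,-0.05]]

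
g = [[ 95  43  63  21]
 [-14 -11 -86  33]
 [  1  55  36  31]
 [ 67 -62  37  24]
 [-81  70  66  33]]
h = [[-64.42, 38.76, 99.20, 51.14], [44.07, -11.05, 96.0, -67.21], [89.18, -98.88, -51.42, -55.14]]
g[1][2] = -86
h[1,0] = 44.07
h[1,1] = -11.05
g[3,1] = -62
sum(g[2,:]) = 123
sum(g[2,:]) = 123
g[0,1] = 43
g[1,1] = -11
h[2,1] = -98.88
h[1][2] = 96.0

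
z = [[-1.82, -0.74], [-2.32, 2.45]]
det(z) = -6.18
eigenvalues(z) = [-2.19, 2.82]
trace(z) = 0.63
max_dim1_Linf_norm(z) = 2.45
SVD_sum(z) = [[-0.77, 0.6],[-2.63, 2.06]] + [[-1.05,-1.34],[0.31,0.39]]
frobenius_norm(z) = 3.90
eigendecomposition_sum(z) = [[-2.03,-0.32], [-1.01,-0.16]] + [[0.21, -0.42], [-1.31, 2.61]]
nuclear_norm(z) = 5.25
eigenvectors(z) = [[-0.89, 0.16], [-0.45, -0.99]]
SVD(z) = [[-0.28, -0.96],  [-0.96, 0.28]] @ diag([3.4771037042898025, 1.776133392967468]) @ [[0.79,  -0.62], [0.62,  0.79]]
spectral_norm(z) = 3.48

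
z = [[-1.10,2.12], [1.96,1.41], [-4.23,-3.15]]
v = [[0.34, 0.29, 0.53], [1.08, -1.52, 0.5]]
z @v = [[1.92, -3.54, 0.48], [2.19, -1.57, 1.74], [-4.84, 3.56, -3.82]]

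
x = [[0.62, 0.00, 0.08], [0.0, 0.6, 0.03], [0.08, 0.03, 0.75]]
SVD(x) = [[-0.42, -0.51, 0.75],[-0.14, 0.85, 0.5],[-0.90, 0.10, -0.43]] @ diag([0.7919168339129137, 0.6036661352838666, 0.5744170308032189]) @ [[-0.42, -0.14, -0.90], [-0.51, 0.85, 0.10], [0.75, 0.5, -0.43]]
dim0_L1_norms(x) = [0.7, 0.63, 0.86]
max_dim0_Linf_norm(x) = 0.75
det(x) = 0.27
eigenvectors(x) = [[-0.42, -0.75, 0.51],  [-0.14, -0.5, -0.85],  [-0.90, 0.43, -0.1]]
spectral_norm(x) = 0.79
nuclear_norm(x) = 1.97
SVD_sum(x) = [[0.14, 0.05, 0.30], [0.05, 0.02, 0.10], [0.30, 0.10, 0.64]] + [[0.16, -0.26, -0.03], [-0.26, 0.44, 0.05], [-0.03, 0.05, 0.01]] + [[0.32, 0.22, -0.18],  [0.22, 0.14, -0.12],  [-0.18, -0.12, 0.11]]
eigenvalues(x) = [0.79, 0.57, 0.6]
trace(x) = 1.97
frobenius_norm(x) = 1.15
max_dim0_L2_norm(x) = 0.75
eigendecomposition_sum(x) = [[0.14, 0.05, 0.30], [0.05, 0.02, 0.10], [0.3, 0.10, 0.64]] + [[0.32,0.22,-0.18],[0.22,0.14,-0.12],[-0.18,-0.12,0.11]] + [[0.16,-0.26,-0.03], [-0.26,0.44,0.05], [-0.03,0.05,0.01]]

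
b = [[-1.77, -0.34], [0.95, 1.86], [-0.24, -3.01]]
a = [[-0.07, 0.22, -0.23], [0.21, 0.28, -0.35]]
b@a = [[0.05, -0.48, 0.53], [0.32, 0.73, -0.87], [-0.62, -0.90, 1.11]]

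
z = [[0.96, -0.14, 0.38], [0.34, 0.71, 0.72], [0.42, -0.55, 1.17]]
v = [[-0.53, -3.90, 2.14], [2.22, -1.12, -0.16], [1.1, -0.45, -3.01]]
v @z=[[-0.94,-3.87,-0.51],[1.68,-1.02,-0.15],[-0.36,1.18,-3.43]]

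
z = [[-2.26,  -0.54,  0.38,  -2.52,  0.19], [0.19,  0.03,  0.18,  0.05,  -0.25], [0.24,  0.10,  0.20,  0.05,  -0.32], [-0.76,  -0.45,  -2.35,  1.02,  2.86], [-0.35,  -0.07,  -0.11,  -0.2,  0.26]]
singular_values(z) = [4.0, 3.47, 0.06, 0.04, 0.0]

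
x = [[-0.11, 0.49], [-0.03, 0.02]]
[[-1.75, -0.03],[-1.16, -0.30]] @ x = [[0.19,-0.86], [0.14,-0.57]]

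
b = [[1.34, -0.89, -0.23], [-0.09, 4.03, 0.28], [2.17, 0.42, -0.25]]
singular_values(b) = [4.16, 2.56, 0.0]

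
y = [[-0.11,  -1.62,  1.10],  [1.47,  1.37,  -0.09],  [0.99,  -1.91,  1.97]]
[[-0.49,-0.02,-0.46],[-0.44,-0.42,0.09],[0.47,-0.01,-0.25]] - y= [[-0.38, 1.60, -1.56],[-1.91, -1.79, 0.18],[-0.52, 1.90, -2.22]]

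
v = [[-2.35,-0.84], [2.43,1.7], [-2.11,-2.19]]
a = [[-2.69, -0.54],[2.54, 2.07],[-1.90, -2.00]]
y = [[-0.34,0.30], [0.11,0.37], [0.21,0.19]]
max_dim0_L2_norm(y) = 0.51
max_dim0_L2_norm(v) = 3.98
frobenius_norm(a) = 5.09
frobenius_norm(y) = 0.66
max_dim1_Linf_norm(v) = 2.43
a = y + v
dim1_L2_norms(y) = [0.45, 0.39, 0.28]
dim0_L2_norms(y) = [0.41, 0.51]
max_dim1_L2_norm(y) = 0.45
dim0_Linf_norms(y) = [0.34, 0.37]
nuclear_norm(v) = 5.73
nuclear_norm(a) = 6.18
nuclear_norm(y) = 0.93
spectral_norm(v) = 4.85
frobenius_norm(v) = 4.93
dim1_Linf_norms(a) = [2.69, 2.54, 2.0]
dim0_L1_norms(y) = [0.66, 0.86]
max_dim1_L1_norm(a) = 4.61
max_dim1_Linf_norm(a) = 2.69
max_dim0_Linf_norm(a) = 2.69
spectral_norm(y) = 0.52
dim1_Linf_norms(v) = [2.35, 2.43, 2.19]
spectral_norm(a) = 4.93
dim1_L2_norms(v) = [2.5, 2.97, 3.04]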